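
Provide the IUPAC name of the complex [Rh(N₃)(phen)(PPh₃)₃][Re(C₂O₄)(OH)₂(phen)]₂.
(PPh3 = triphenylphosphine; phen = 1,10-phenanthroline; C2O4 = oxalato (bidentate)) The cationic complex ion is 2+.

azido(1,10-phenanthroline)tris(triphenylphosphine)rhodium(III) dihydroxooxalato(1,10-phenanthroline)rhenate(III)

The complex cation is given as 2+; its ligand charges sum to -1, so Rh = +3.
With 2 anions per cation, each anion must be 2/2 = 1−.
Anion: ligand charges sum to -4; for the ion to be 1−, Re = +3.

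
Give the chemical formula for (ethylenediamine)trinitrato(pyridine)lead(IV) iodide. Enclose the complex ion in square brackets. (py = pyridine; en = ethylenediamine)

Ligands: 1 pyridine (py, neutral), 1 ethylenediamine (en, neutral), 3 nitrato (NO3, -1). Ligand charge sum = -3.
Charge balance with iodide (-1) requires 1 complex ion per 1 iodide.

[Pb(en)(NO3)3(py)]I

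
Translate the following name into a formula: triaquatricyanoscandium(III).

Ligands: 3 aqua (H2O, neutral), 3 cyano (CN, -1). Ligand charge sum = -3.
With Sc in oxidation state +3, the complex ion is [Sc...].

[Sc(CN)3(H2O)3]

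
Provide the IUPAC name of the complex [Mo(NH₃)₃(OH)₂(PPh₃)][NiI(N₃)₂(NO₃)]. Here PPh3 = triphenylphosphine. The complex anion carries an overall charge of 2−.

triamminedihydroxo(triphenylphosphine)molybdenum(IV) diazidoiodonitratonickelate(II)

Both ions are complex: the cation is named first with the plain metal name, the anion second with the -ate form; each ion's ligands are alphabetised independently.
The complex anion is given as 2−; its ligand charges sum to -4, so Ni = +2.
A 1:1 salt means the cation carries the equal and opposite charge, 2+.
Cation: ligand charges sum to -2; for the ion to be 2+, Mo = +4.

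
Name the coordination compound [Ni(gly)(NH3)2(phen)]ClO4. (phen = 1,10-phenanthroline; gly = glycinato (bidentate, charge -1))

The 1 perchlorate counter-ion carries a total charge of -1, so each complex ion is 1+.
Ligand charges: 2×ammine (neutral), 1×1,10-phenanthroline (neutral), 1×glycinato (-1 each); total -1. So Ni + (-1) = 1+, giving Ni = +2.
Ligands are named alphabetically: ammine before glycinato before phenanthroline.

diammine(glycinato)(1,10-phenanthroline)nickel(II) perchlorate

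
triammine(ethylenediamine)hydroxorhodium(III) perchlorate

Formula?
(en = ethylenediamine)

Ligands: 1 ethylenediamine (en, neutral), 1 hydroxo (OH, -1), 3 ammine (NH3, neutral). Ligand charge sum = -1.
Charge balance with perchlorate (-1) requires 1 complex ion per 2 perchlorate.

[Rh(en)(NH3)3(OH)](ClO4)2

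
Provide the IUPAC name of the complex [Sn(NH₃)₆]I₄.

hexaamminetin(IV) iodide

The 4 iodide counter-ions carry a total charge of -4, so each complex ion is 4+.
Ligand charges: 6×ammine (neutral); total 0. So Sn + (0) = 4+, giving Sn = +4.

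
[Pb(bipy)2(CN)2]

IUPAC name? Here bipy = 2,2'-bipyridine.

bis(2,2'-bipyridine)dicyanolead(II)

There is no counter-ion, so the complex is neutral overall.
Ligand charges: 2×cyano (-1 each), 2×2,2'-bipyridine (neutral); total -2. So Pb + (-2) = 0, giving Pb = +2.
Ligands are named alphabetically: bipyridine before cyano.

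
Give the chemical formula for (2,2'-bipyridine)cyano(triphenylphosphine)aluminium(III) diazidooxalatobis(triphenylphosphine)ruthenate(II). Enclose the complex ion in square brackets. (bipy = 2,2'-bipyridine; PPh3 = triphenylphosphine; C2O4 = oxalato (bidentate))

Cation [Al…]: ligand charges -1, Al(III) ⇒ ion charge 2+.
Anion [Ru…]: ligand charges -4, Ru(II) ⇒ ion charge 2−.
One 2+ cation balances one 2− anion.

[Al(bipy)(CN)(PPh3)][Ru(C2O4)(N3)2(PPh3)2]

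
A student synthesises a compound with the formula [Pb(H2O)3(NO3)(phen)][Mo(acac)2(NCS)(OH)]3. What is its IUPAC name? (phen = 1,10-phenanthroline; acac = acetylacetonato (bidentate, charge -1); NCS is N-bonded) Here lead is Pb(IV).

triaquanitrato(1,10-phenanthroline)lead(IV) bis(acetylacetonato)hydroxoisothiocyanatomolybdate(III)

Both ions are complex: the cation is named first with the plain metal name, the anion second with the -ate form; each ion's ligands are alphabetised independently.
Pb is given as +4; the cation's ligand charges sum to -1, so the complex cation is 3+.
With 3 anions per cation, each anion must be 3/3 = 1−.
Anion: ligand charges sum to -4; for the ion to be 1−, Mo = +3.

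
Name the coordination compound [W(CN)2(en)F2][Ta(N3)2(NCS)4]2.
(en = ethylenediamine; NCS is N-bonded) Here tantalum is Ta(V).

Both ions are complex: the cation is named first with the plain metal name, the anion second with the -ate form; each ion's ligands are alphabetised independently.
Ta is given as +5; the anion's ligand charges sum to -6, so the complex anion is 1−.
With 2 anions per cation, the cation must be 2×1 = 2+.
Cation: ligand charges sum to -4; for the ion to be 2+, W = +6.

dicyano(ethylenediamine)difluorotungsten(VI) diazidotetraisothiocyanatotantalate(V)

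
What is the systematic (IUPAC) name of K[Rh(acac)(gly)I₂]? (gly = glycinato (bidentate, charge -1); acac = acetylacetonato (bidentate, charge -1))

The 1 potassium counter-ion carries a total charge of +1, so each complex ion is 1−.
Ligand charges: 1×glycinato (-1 each), 2×iodo (-1 each), 1×acetylacetonato (-1 each); total -4. So Rh + (-4) = 1−, giving Rh = +3.
The complex ion is anionic, so rhodium takes the -ate form rhodate(III).

potassium (acetylacetonato)(glycinato)diiodorhodate(III)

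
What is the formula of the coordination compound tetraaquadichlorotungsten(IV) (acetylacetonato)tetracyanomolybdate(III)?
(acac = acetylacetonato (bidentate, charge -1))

[WCl2(H2O)4][Mo(acac)(CN)4]

Cation [W…]: ligand charges -2, W(IV) ⇒ ion charge 2+.
Anion [Mo…]: ligand charges -5, Mo(III) ⇒ ion charge 2−.
One 2+ cation balances one 2− anion.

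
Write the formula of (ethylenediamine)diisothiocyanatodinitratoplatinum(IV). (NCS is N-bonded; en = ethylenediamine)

Ligands: 2 nitrato (NO3, -1), 2 isothiocyanato (NCS, -1), 1 ethylenediamine (en, neutral). Ligand charge sum = -4.
With Pt in oxidation state +4, the complex ion is [Pt...].

[Pt(en)(NCS)2(NO3)2]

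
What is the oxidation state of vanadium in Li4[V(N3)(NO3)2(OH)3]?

+2

4 lithium outside the brackets (+1 each) → the complex ion is 4−.
Ligand charges: 1×N3 = -1; 3×OH = -3; 2×NO3 = -2; sum -6.
V + (-6) = 4− ⇒ V is +2.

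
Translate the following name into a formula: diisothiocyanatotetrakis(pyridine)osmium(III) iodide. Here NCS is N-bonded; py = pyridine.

[Os(NCS)2(py)4]I

Ligands: 2 isothiocyanato (NCS, -1), 4 pyridine (py, neutral). Ligand charge sum = -2.
With Os in oxidation state +3, the complex ion is [Os...]^1+.
Charge balance with iodide (-1) requires 1 complex ion per 1 iodide.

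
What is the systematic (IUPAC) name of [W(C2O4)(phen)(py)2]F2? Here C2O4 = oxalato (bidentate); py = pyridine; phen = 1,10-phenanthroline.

oxalato(1,10-phenanthroline)bis(pyridine)tungsten(IV) fluoride

The 2 fluoride counter-ions carry a total charge of -2, so each complex ion is 2+.
Ligand charges: 1×oxalato (-2 each), 2×pyridine (neutral), 1×1,10-phenanthroline (neutral); total -2. So W + (-2) = 2+, giving W = +4.
Ligands are named alphabetically: oxalato before phenanthroline before pyridine.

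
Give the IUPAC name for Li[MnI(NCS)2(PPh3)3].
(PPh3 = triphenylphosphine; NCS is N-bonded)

lithium iododiisothiocyanatotris(triphenylphosphine)manganate(II)

The 1 lithium counter-ion carries a total charge of +1, so each complex ion is 1−.
Ligand charges: 1×iodo (-1 each), 3×triphenylphosphine (neutral), 2×isothiocyanato (-1 each); total -3. So Mn + (-3) = 1−, giving Mn = +2.
The complex ion is anionic, so manganese takes the -ate form manganate(II).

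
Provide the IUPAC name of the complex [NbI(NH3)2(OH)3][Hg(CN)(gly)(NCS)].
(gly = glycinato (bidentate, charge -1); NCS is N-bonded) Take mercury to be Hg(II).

diamminetrihydroxoiodoniobium(V) cyano(glycinato)isothiocyanatomercurate(II)

Both ions are complex: the cation is named first with the plain metal name, the anion second with the -ate form; each ion's ligands are alphabetised independently.
Hg is given as +2; the anion's ligand charges sum to -3, so the complex anion is 1−.
A 1:1 salt means the cation carries the equal and opposite charge, 1+.
Cation: ligand charges sum to -4; for the ion to be 1+, Nb = +5.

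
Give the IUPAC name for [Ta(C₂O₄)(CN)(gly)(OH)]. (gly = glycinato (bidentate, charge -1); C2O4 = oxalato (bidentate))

cyano(glycinato)hydroxooxalatotantalum(V)

There is no counter-ion, so the complex is neutral overall.
Ligand charges: 1×cyano (-1 each), 1×glycinato (-1 each), 1×oxalato (-2 each), 1×hydroxo (-1 each); total -5. So Ta + (-5) = 0, giving Ta = +5.
Ligands are named alphabetically: cyano before glycinato before hydroxo before oxalato.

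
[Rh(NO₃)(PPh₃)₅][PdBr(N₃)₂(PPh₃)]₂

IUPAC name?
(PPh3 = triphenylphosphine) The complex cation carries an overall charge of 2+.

The complex cation is given as 2+; its ligand charges sum to -1, so Rh = +3.
With 2 anions per cation, each anion must be 2/2 = 1−.
Anion: ligand charges sum to -3; for the ion to be 1−, Pd = +2.

nitratopentakis(triphenylphosphine)rhodium(III) diazidobromo(triphenylphosphine)palladate(II)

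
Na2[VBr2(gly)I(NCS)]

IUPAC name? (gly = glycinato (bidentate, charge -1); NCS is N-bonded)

The 2 sodium counter-ions carry a total charge of +2, so each complex ion is 2−.
Ligand charges: 1×glycinato (-1 each), 2×bromo (-1 each), 1×isothiocyanato (-1 each), 1×iodo (-1 each); total -5. So V + (-5) = 2−, giving V = +3.
Ligands are named alphabetically: bromo before glycinato before iodo before isothiocyanato.
The complex ion is anionic, so vanadium takes the -ate form vanadate(III).

sodium dibromo(glycinato)iodoisothiocyanatovanadate(III)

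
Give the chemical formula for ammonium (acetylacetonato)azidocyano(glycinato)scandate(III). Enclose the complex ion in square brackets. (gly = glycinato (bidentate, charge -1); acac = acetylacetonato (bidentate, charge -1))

Ligands: 1 azido (N3, -1), 1 cyano (CN, -1), 1 glycinato (gly, -1), 1 acetylacetonato (acac, -1). Ligand charge sum = -4.
With Sc in oxidation state +3, the complex ion is [Sc...]^1−.
Charge balance with ammonium (+1) requires 1 complex ion per 1 ammonium.

NH4[Sc(acac)(CN)(gly)(N3)]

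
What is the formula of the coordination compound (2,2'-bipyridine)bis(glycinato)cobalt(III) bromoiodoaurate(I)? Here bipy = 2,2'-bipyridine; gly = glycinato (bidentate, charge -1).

Cation [Co…]: ligand charges -2, Co(III) ⇒ ion charge 1+.
Anion [Au…]: ligand charges -2, Au(I) ⇒ ion charge 1−.

[Co(bipy)(gly)2][AuBrI]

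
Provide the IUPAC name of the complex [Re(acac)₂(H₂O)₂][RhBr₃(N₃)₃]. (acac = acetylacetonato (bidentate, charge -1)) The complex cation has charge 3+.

bis(acetylacetonato)diaquarhenium(V) triazidotribromorhodate(III)

Both ions are complex: the cation is named first with the plain metal name, the anion second with the -ate form; each ion's ligands are alphabetised independently.
The complex cation is given as 3+; its ligand charges sum to -2, so Re = +5.
A 1:1 salt means the anion carries the equal and opposite charge, 3−.
Anion: ligand charges sum to -6; for the ion to be 3−, Rh = +3.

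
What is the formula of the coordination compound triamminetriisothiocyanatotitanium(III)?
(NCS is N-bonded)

[Ti(NCS)3(NH3)3]

Ligands: 3 isothiocyanato (NCS, -1), 3 ammine (NH3, neutral). Ligand charge sum = -3.
With Ti in oxidation state +3, the complex ion is [Ti...].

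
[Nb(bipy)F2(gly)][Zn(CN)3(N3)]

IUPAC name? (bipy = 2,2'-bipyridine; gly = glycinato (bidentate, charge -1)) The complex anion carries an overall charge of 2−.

(2,2'-bipyridine)difluoro(glycinato)niobium(V) azidotricyanozincate(II)

The complex anion is given as 2−; its ligand charges sum to -4, so Zn = +2.
A 1:1 salt means the cation carries the equal and opposite charge, 2+.
Cation: ligand charges sum to -3; for the ion to be 2+, Nb = +5.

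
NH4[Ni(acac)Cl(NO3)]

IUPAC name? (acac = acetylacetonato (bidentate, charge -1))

The 1 ammonium counter-ion carries a total charge of +1, so each complex ion is 1−.
Ligand charges: 1×nitrato (-1 each), 1×chloro (-1 each), 1×acetylacetonato (-1 each); total -3. So Ni + (-3) = 1−, giving Ni = +2.
Ligands are named alphabetically: acetylacetonato before chloro before nitrato.
The complex ion is anionic, so nickel takes the -ate form nickelate(II).

ammonium (acetylacetonato)chloronitratonickelate(II)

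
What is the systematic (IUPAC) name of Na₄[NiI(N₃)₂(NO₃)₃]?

The 4 sodium counter-ions carry a total charge of +4, so each complex ion is 4−.
Ligand charges: 1×iodo (-1 each), 2×azido (-1 each), 3×nitrato (-1 each); total -6. So Ni + (-6) = 4−, giving Ni = +2.
Ligands are named alphabetically: azido before iodo before nitrato.
The complex ion is anionic, so nickel takes the -ate form nickelate(II).

sodium diazidoiodotrinitratonickelate(II)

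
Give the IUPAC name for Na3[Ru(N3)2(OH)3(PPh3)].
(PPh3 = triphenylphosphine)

sodium diazidotrihydroxo(triphenylphosphine)ruthenate(II)

The 3 sodium counter-ions carry a total charge of +3, so each complex ion is 3−.
Ligand charges: 3×hydroxo (-1 each), 2×azido (-1 each), 1×triphenylphosphine (neutral); total -5. So Ru + (-5) = 3−, giving Ru = +2.
Ligands are named alphabetically: azido before hydroxo before triphenylphosphine.
The complex ion is anionic, so ruthenium takes the -ate form ruthenate(II).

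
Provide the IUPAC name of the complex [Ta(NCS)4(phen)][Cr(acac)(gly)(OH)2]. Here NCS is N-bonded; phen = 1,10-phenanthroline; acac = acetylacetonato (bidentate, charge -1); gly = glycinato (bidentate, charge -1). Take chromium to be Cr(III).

tetraisothiocyanato(1,10-phenanthroline)tantalum(V) (acetylacetonato)(glycinato)dihydroxochromate(III)

Both ions are complex: the cation is named first with the plain metal name, the anion second with the -ate form; each ion's ligands are alphabetised independently.
Cr is given as +3; the anion's ligand charges sum to -4, so the complex anion is 1−.
A 1:1 salt means the cation carries the equal and opposite charge, 1+.
Cation: ligand charges sum to -4; for the ion to be 1+, Ta = +5.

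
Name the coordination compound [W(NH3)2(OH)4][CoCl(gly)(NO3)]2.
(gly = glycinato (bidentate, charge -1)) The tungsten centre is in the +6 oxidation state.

diamminetetrahydroxotungsten(VI) chloro(glycinato)nitratocobaltate(II)

W is given as +6; the cation's ligand charges sum to -4, so the complex cation is 2+.
With 2 anions per cation, each anion must be 2/2 = 1−.
Anion: ligand charges sum to -3; for the ion to be 1−, Co = +2.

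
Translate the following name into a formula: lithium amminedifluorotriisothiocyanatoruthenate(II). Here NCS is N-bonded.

Li3[RuF2(NCS)3(NH3)]

Ligands: 1 ammine (NH3, neutral), 2 fluoro (F, -1), 3 isothiocyanato (NCS, -1). Ligand charge sum = -5.
With Ru in oxidation state +2, the complex ion is [Ru...]^3−.
Charge balance with lithium (+1) requires 1 complex ion per 3 lithium.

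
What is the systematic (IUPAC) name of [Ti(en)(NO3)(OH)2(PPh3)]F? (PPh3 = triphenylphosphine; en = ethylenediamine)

(ethylenediamine)dihydroxonitrato(triphenylphosphine)titanium(IV) fluoride

The 1 fluoride counter-ion carries a total charge of -1, so each complex ion is 1+.
Ligand charges: 2×hydroxo (-1 each), 1×nitrato (-1 each), 1×triphenylphosphine (neutral), 1×ethylenediamine (neutral); total -3. So Ti + (-3) = 1+, giving Ti = +4.
Ligands are named alphabetically: ethylenediamine before hydroxo before nitrato before triphenylphosphine.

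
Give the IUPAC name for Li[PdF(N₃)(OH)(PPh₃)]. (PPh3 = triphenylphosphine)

lithium azidofluorohydroxo(triphenylphosphine)palladate(II)

The 1 lithium counter-ion carries a total charge of +1, so each complex ion is 1−.
Ligand charges: 1×azido (-1 each), 1×fluoro (-1 each), 1×hydroxo (-1 each), 1×triphenylphosphine (neutral); total -3. So Pd + (-3) = 1−, giving Pd = +2.
Ligands are named alphabetically: azido before fluoro before hydroxo before triphenylphosphine.
The complex ion is anionic, so palladium takes the -ate form palladate(II).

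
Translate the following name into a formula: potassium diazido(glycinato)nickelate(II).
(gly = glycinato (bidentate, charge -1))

K[Ni(gly)(N3)2]

Ligands: 1 glycinato (gly, -1), 2 azido (N3, -1). Ligand charge sum = -3.
With Ni in oxidation state +2, the complex ion is [Ni...]^1−.
Charge balance with potassium (+1) requires 1 complex ion per 1 potassium.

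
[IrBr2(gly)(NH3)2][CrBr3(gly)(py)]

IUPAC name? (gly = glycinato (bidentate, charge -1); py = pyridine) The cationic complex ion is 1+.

The complex cation is given as 1+; its ligand charges sum to -3, so Ir = +4.
A 1:1 salt means the anion carries the equal and opposite charge, 1−.
Anion: ligand charges sum to -4; for the ion to be 1−, Cr = +3.

diamminedibromo(glycinato)iridium(IV) tribromo(glycinato)(pyridine)chromate(III)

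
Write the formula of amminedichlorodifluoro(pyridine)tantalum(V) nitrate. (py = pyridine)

Ligands: 1 pyridine (py, neutral), 1 ammine (NH3, neutral), 2 fluoro (F, -1), 2 chloro (Cl, -1). Ligand charge sum = -4.
With Ta in oxidation state +5, the complex ion is [Ta...]^1+.
Charge balance with nitrate (-1) requires 1 complex ion per 1 nitrate.

[TaCl2F2(NH3)(py)]NO3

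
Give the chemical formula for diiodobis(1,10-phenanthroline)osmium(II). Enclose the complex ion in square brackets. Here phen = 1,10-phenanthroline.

Ligands: 2 iodo (I, -1), 2 1,10-phenanthroline (phen, neutral). Ligand charge sum = -2.
With Os in oxidation state +2, the complex ion is [Os...].

[OsI2(phen)2]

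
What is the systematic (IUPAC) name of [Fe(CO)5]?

There is no counter-ion, so the complex is neutral overall.
Ligand charges: 5×carbonyl (neutral); total 0. So Fe + (0) = 0, giving Fe = 0.

pentacarbonyliron(0)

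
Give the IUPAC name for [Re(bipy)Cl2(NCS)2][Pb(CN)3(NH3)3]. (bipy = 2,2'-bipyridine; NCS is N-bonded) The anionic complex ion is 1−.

(2,2'-bipyridine)dichlorodiisothiocyanatorhenium(V) triamminetricyanoplumbate(II)

Both ions are complex: the cation is named first with the plain metal name, the anion second with the -ate form; each ion's ligands are alphabetised independently.
The complex anion is given as 1−; its ligand charges sum to -3, so Pb = +2.
A 1:1 salt means the cation carries the equal and opposite charge, 1+.
Cation: ligand charges sum to -4; for the ion to be 1+, Re = +5.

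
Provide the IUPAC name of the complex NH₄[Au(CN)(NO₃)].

ammonium cyanonitratoaurate(I)

The 1 ammonium counter-ion carries a total charge of +1, so each complex ion is 1−.
Ligand charges: 1×cyano (-1 each), 1×nitrato (-1 each); total -2. So Au + (-2) = 1−, giving Au = +1.
The complex ion is anionic, so gold takes the -ate form aurate(I).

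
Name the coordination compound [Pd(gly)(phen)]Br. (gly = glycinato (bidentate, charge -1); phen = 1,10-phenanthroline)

(glycinato)(1,10-phenanthroline)palladium(II) bromide

The 1 bromide counter-ion carries a total charge of -1, so each complex ion is 1+.
Ligand charges: 1×glycinato (-1 each), 1×1,10-phenanthroline (neutral); total -1. So Pd + (-1) = 1+, giving Pd = +2.
Ligands are named alphabetically: glycinato before phenanthroline.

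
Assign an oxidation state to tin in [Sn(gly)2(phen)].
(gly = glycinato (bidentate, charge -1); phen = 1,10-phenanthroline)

+2

No counter-ion: the bracketed complex is neutral.
Ligand charges: 2×gly = -2; 1×phen neutral; sum -2.
Sn + (-2) = 0 ⇒ Sn is +2.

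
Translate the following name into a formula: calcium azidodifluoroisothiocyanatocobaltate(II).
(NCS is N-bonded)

Ca[CoF2(N3)(NCS)]

Ligands: 1 isothiocyanato (NCS, -1), 1 azido (N3, -1), 2 fluoro (F, -1). Ligand charge sum = -4.
With Co in oxidation state +2, the complex ion is [Co...]^2−.
Charge balance with calcium (+2) requires 1 complex ion per 1 calcium.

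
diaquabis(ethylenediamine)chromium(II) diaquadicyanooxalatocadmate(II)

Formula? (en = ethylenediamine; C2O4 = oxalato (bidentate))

[Cr(en)2(H2O)2][Cd(C2O4)(CN)2(H2O)2]

Cation [Cr…]: ligand charges 0, Cr(II) ⇒ ion charge 2+.
Anion [Cd…]: ligand charges -4, Cd(II) ⇒ ion charge 2−.
One 2+ cation balances one 2− anion.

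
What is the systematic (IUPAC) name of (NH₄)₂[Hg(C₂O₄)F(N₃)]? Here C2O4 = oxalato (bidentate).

The 2 ammonium counter-ions carry a total charge of +2, so each complex ion is 2−.
Ligand charges: 1×azido (-1 each), 1×fluoro (-1 each), 1×oxalato (-2 each); total -4. So Hg + (-4) = 2−, giving Hg = +2.
Ligands are named alphabetically: azido before fluoro before oxalato.
The complex ion is anionic, so mercury takes the -ate form mercurate(II).

ammonium azidofluorooxalatomercurate(II)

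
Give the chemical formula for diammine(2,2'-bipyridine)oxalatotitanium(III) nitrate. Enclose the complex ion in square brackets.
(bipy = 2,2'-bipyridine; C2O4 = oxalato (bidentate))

[Ti(bipy)(C2O4)(NH3)2]NO3

Ligands: 1 2,2'-bipyridine (bipy, neutral), 1 oxalato (C2O4, -2), 2 ammine (NH3, neutral). Ligand charge sum = -2.
Charge balance with nitrate (-1) requires 1 complex ion per 1 nitrate.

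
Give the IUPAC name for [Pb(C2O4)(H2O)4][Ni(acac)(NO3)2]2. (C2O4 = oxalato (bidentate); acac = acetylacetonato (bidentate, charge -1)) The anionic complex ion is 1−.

tetraaquaoxalatolead(IV) (acetylacetonato)dinitratonickelate(II)

The complex anion is given as 1−; its ligand charges sum to -3, so Ni = +2.
With 2 anions per cation, the cation must be 2×1 = 2+.
Cation: ligand charges sum to -2; for the ion to be 2+, Pb = +4.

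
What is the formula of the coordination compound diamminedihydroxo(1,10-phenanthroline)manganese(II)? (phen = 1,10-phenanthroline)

Ligands: 1 1,10-phenanthroline (phen, neutral), 2 ammine (NH3, neutral), 2 hydroxo (OH, -1). Ligand charge sum = -2.
With Mn in oxidation state +2, the complex ion is [Mn...].

[Mn(NH3)2(OH)2(phen)]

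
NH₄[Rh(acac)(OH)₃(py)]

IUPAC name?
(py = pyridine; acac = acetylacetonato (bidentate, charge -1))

ammonium (acetylacetonato)trihydroxo(pyridine)rhodate(III)

The 1 ammonium counter-ion carries a total charge of +1, so each complex ion is 1−.
Ligand charges: 1×pyridine (neutral), 3×hydroxo (-1 each), 1×acetylacetonato (-1 each); total -4. So Rh + (-4) = 1−, giving Rh = +3.
The complex ion is anionic, so rhodium takes the -ate form rhodate(III).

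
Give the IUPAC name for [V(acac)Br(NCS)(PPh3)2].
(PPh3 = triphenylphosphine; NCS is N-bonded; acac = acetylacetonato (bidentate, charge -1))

(acetylacetonato)bromoisothiocyanatobis(triphenylphosphine)vanadium(III)

There is no counter-ion, so the complex is neutral overall.
Ligand charges: 2×triphenylphosphine (neutral), 1×bromo (-1 each), 1×isothiocyanato (-1 each), 1×acetylacetonato (-1 each); total -3. So V + (-3) = 0, giving V = +3.
Ligands are named alphabetically: acetylacetonato before bromo before isothiocyanato before triphenylphosphine.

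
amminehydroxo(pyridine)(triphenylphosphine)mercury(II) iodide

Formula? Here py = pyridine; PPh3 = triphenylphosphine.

Ligands: 1 ammine (NH3, neutral), 1 pyridine (py, neutral), 1 hydroxo (OH, -1), 1 triphenylphosphine (PPh3, neutral). Ligand charge sum = -1.
Charge balance with iodide (-1) requires 1 complex ion per 1 iodide.

[Hg(NH3)(OH)(PPh3)(py)]I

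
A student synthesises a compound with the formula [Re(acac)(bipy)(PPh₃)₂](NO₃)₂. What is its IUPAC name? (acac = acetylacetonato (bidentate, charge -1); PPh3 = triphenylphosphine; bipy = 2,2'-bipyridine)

(acetylacetonato)(2,2'-bipyridine)bis(triphenylphosphine)rhenium(III) nitrate

The 2 nitrate counter-ions carry a total charge of -2, so each complex ion is 2+.
Ligand charges: 1×acetylacetonato (-1 each), 2×triphenylphosphine (neutral), 1×2,2'-bipyridine (neutral); total -1. So Re + (-1) = 2+, giving Re = +3.
Ligands are named alphabetically: acetylacetonato before bipyridine before triphenylphosphine.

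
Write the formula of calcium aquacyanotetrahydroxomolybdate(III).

Ca[Mo(CN)(H2O)(OH)4]

Ligands: 1 aqua (H2O, neutral), 1 cyano (CN, -1), 4 hydroxo (OH, -1). Ligand charge sum = -5.
With Mo in oxidation state +3, the complex ion is [Mo...]^2−.
Charge balance with calcium (+2) requires 1 complex ion per 1 calcium.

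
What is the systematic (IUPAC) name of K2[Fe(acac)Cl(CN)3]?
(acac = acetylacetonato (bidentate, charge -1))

potassium (acetylacetonato)chlorotricyanoferrate(III)

The 2 potassium counter-ions carry a total charge of +2, so each complex ion is 2−.
Ligand charges: 1×acetylacetonato (-1 each), 3×cyano (-1 each), 1×chloro (-1 each); total -5. So Fe + (-5) = 2−, giving Fe = +3.
The complex ion is anionic, so iron takes the -ate form ferrate(III).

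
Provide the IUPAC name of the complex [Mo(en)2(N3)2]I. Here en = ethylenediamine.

The 1 iodide counter-ion carries a total charge of -1, so each complex ion is 1+.
Ligand charges: 2×ethylenediamine (neutral), 2×azido (-1 each); total -2. So Mo + (-2) = 1+, giving Mo = +3.
Ligands are named alphabetically: azido before ethylenediamine.

diazidobis(ethylenediamine)molybdenum(III) iodide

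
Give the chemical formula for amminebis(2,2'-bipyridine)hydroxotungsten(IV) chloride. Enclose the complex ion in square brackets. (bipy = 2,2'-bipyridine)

[W(bipy)2(NH3)(OH)]Cl3

Ligands: 1 hydroxo (OH, -1), 1 ammine (NH3, neutral), 2 2,2'-bipyridine (bipy, neutral). Ligand charge sum = -1.
With W in oxidation state +4, the complex ion is [W...]^3+.
Charge balance with chloride (-1) requires 1 complex ion per 3 chloride.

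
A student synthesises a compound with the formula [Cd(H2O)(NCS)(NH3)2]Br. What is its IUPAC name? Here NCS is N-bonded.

The 1 bromide counter-ion carries a total charge of -1, so each complex ion is 1+.
Ligand charges: 2×ammine (neutral), 1×isothiocyanato (-1 each), 1×aqua (neutral); total -1. So Cd + (-1) = 1+, giving Cd = +2.
Ligands are named alphabetically: ammine before aqua before isothiocyanato.

diammineaquaisothiocyanatocadmium(II) bromide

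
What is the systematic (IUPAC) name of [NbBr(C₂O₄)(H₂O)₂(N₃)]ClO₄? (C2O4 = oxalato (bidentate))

diaquaazidobromooxalatoniobium(V) perchlorate

The 1 perchlorate counter-ion carries a total charge of -1, so each complex ion is 1+.
Ligand charges: 1×bromo (-1 each), 1×oxalato (-2 each), 1×azido (-1 each), 2×aqua (neutral); total -4. So Nb + (-4) = 1+, giving Nb = +5.
Ligands are named alphabetically: aqua before azido before bromo before oxalato.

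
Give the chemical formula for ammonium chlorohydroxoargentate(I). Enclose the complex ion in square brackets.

NH4[AgCl(OH)]

Ligands: 1 hydroxo (OH, -1), 1 chloro (Cl, -1). Ligand charge sum = -2.
With Ag in oxidation state +1, the complex ion is [Ag...]^1−.
Charge balance with ammonium (+1) requires 1 complex ion per 1 ammonium.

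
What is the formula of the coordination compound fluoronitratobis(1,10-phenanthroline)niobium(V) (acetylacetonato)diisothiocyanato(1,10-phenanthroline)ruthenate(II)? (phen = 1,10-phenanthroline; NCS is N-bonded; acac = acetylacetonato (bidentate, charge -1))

Cation [Nb…]: ligand charges -2, Nb(V) ⇒ ion charge 3+.
Anion [Ru…]: ligand charges -3, Ru(II) ⇒ ion charge 1−.
One 3+ cation requires 3 of the 1− anion.

[NbF(NO3)(phen)2][Ru(acac)(NCS)2(phen)]3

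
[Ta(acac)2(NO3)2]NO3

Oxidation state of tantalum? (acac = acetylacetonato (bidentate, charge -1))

+5

1 nitrate outside the brackets (-1 each) → the complex ion is 1+.
Ligand charges: 2×acac = -2; 2×NO3 = -2; sum -4.
Ta + (-4) = 1+ ⇒ Ta is +5.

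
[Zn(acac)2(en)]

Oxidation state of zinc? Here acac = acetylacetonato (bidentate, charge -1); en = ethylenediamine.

No counter-ion: the bracketed complex is neutral.
Ligand charges: 2×acac = -2; 1×en neutral; sum -2.
Zn + (-2) = 0 ⇒ Zn is +2.

+2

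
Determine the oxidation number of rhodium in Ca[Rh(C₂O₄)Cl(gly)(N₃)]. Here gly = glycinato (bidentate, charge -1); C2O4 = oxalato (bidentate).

1 calcium outside the brackets (+2 each) → the complex ion is 2−.
Ligand charges: 1×gly = -1; 1×Cl = -1; 1×N3 = -1; 1×C2O4 = -2; sum -5.
Rh + (-5) = 2− ⇒ Rh is +3.

+3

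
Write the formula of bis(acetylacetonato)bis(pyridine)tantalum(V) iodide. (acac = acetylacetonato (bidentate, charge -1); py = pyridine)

Ligands: 2 acetylacetonato (acac, -1), 2 pyridine (py, neutral). Ligand charge sum = -2.
With Ta in oxidation state +5, the complex ion is [Ta...]^3+.
Charge balance with iodide (-1) requires 1 complex ion per 3 iodide.

[Ta(acac)2(py)2]I3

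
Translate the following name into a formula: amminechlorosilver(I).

[AgCl(NH3)]

Ligands: 1 ammine (NH3, neutral), 1 chloro (Cl, -1). Ligand charge sum = -1.
With Ag in oxidation state +1, the complex ion is [Ag...].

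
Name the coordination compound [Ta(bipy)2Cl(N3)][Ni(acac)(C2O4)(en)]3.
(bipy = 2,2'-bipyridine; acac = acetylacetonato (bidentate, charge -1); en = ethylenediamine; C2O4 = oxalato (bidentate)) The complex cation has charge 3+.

Both ions are complex: the cation is named first with the plain metal name, the anion second with the -ate form; each ion's ligands are alphabetised independently.
The complex cation is given as 3+; its ligand charges sum to -2, so Ta = +5.
With 3 anions per cation, each anion must be 3/3 = 1−.
Anion: ligand charges sum to -3; for the ion to be 1−, Ni = +2.

azidobis(2,2'-bipyridine)chlorotantalum(V) (acetylacetonato)(ethylenediamine)oxalatonickelate(II)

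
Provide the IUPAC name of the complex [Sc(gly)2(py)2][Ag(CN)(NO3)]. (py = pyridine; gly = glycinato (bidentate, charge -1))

Both ions are complex: the cation is named first with the plain metal name, the anion second with the -ate form; each ion's ligands are alphabetised independently.
Scandium is always +3 in its complexes; the cation's ligand charges sum to -2, so the complex cation is 1+.
A 1:1 salt means the anion carries the equal and opposite charge, 1−.
Anion: ligand charges sum to -2; for the ion to be 1−, Ag = +1.

bis(glycinato)bis(pyridine)scandium(III) cyanonitratoargentate(I)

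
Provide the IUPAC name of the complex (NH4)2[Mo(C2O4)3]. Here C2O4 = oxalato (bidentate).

The 2 ammonium counter-ions carry a total charge of +2, so each complex ion is 2−.
Ligand charges: 3×oxalato (-2 each); total -6. So Mo + (-6) = 2−, giving Mo = +4.
The complex ion is anionic, so molybdenum takes the -ate form molybdate(IV).

ammonium trioxalatomolybdate(IV)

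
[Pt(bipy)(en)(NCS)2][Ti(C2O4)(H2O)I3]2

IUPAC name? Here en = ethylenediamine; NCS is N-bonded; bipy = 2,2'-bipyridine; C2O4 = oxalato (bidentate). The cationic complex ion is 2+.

The complex cation is given as 2+; its ligand charges sum to -2, so Pt = +4.
With 2 anions per cation, each anion must be 2/2 = 1−.
Anion: ligand charges sum to -5; for the ion to be 1−, Ti = +4.

(2,2'-bipyridine)(ethylenediamine)diisothiocyanatoplatinum(IV) aquatriiodooxalatotitanate(IV)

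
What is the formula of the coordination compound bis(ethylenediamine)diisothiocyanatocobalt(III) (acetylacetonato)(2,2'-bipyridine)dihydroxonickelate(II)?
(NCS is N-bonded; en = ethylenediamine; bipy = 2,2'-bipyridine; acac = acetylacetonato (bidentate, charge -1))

[Co(en)2(NCS)2][Ni(acac)(bipy)(OH)2]

Cation [Co…]: ligand charges -2, Co(III) ⇒ ion charge 1+.
Anion [Ni…]: ligand charges -3, Ni(II) ⇒ ion charge 1−.
One 1+ cation balances one 1− anion.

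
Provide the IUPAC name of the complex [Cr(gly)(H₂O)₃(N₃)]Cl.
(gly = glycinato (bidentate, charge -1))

triaquaazido(glycinato)chromium(III) chloride

The 1 chloride counter-ion carries a total charge of -1, so each complex ion is 1+.
Ligand charges: 1×glycinato (-1 each), 3×aqua (neutral), 1×azido (-1 each); total -2. So Cr + (-2) = 1+, giving Cr = +3.
Ligands are named alphabetically: aqua before azido before glycinato.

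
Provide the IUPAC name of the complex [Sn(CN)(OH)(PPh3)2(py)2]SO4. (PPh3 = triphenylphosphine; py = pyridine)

The 1 sulfate counter-ion carries a total charge of -2, so each complex ion is 2+.
Ligand charges: 2×triphenylphosphine (neutral), 1×cyano (-1 each), 2×pyridine (neutral), 1×hydroxo (-1 each); total -2. So Sn + (-2) = 2+, giving Sn = +4.
Ligands are named alphabetically: cyano before hydroxo before pyridine before triphenylphosphine.

cyanohydroxobis(pyridine)bis(triphenylphosphine)tin(IV) sulfate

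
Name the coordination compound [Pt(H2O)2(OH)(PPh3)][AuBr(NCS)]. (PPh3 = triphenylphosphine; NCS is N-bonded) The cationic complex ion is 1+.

Both ions are complex: the cation is named first with the plain metal name, the anion second with the -ate form; each ion's ligands are alphabetised independently.
The complex cation is given as 1+; its ligand charges sum to -1, so Pt = +2.
A 1:1 salt means the anion carries the equal and opposite charge, 1−.
Anion: ligand charges sum to -2; for the ion to be 1−, Au = +1.

diaquahydroxo(triphenylphosphine)platinum(II) bromoisothiocyanatoaurate(I)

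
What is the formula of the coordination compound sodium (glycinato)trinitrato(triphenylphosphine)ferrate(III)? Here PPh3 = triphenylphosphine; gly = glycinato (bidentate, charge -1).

Na[Fe(gly)(NO3)3(PPh3)]

Ligands: 1 triphenylphosphine (PPh3, neutral), 1 glycinato (gly, -1), 3 nitrato (NO3, -1). Ligand charge sum = -4.
With Fe in oxidation state +3, the complex ion is [Fe...]^1−.
Charge balance with sodium (+1) requires 1 complex ion per 1 sodium.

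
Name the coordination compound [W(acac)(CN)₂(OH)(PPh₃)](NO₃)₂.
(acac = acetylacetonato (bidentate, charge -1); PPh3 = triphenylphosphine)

The 2 nitrate counter-ions carry a total charge of -2, so each complex ion is 2+.
Ligand charges: 1×acetylacetonato (-1 each), 1×triphenylphosphine (neutral), 1×hydroxo (-1 each), 2×cyano (-1 each); total -4. So W + (-4) = 2+, giving W = +6.
Ligands are named alphabetically: acetylacetonato before cyano before hydroxo before triphenylphosphine.

(acetylacetonato)dicyanohydroxo(triphenylphosphine)tungsten(VI) nitrate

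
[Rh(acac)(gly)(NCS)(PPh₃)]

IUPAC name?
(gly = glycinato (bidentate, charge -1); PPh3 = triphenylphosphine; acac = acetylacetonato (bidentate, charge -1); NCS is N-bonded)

(acetylacetonato)(glycinato)isothiocyanato(triphenylphosphine)rhodium(III)

There is no counter-ion, so the complex is neutral overall.
Ligand charges: 1×glycinato (-1 each), 1×triphenylphosphine (neutral), 1×acetylacetonato (-1 each), 1×isothiocyanato (-1 each); total -3. So Rh + (-3) = 0, giving Rh = +3.
Ligands are named alphabetically: acetylacetonato before glycinato before isothiocyanato before triphenylphosphine.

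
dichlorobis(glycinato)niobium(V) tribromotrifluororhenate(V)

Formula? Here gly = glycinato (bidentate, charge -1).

Cation [Nb…]: ligand charges -4, Nb(V) ⇒ ion charge 1+.
Anion [Re…]: ligand charges -6, Re(V) ⇒ ion charge 1−.
One 1+ cation balances one 1− anion.

[NbCl2(gly)2][ReBr3F3]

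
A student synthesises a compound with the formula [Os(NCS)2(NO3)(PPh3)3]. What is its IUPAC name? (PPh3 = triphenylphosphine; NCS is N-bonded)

diisothiocyanatonitratotris(triphenylphosphine)osmium(III)

There is no counter-ion, so the complex is neutral overall.
Ligand charges: 3×triphenylphosphine (neutral), 2×isothiocyanato (-1 each), 1×nitrato (-1 each); total -3. So Os + (-3) = 0, giving Os = +3.
Ligands are named alphabetically: isothiocyanato before nitrato before triphenylphosphine.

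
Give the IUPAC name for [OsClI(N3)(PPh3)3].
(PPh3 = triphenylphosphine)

azidochloroiodotris(triphenylphosphine)osmium(III)

There is no counter-ion, so the complex is neutral overall.
Ligand charges: 1×azido (-1 each), 3×triphenylphosphine (neutral), 1×iodo (-1 each), 1×chloro (-1 each); total -3. So Os + (-3) = 0, giving Os = +3.
Ligands are named alphabetically: azido before chloro before iodo before triphenylphosphine.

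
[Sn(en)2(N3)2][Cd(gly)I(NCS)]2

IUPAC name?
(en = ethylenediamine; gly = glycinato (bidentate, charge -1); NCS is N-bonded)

diazidobis(ethylenediamine)tin(IV) (glycinato)iodoisothiocyanatocadmate(II)

Cadmium is always +2 in its complexes; the anion's ligand charges sum to -3, so the complex anion is 1−.
With 2 anions per cation, the cation must be 2×1 = 2+.
Cation: ligand charges sum to -2; for the ion to be 2+, Sn = +4.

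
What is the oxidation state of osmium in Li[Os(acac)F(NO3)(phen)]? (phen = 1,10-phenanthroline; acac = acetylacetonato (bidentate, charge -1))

1 lithium outside the brackets (+1 each) → the complex ion is 1−.
Ligand charges: 1×NO3 = -1; 1×phen neutral; 1×acac = -1; 1×F = -1; sum -3.
Os + (-3) = 1− ⇒ Os is +2.

+2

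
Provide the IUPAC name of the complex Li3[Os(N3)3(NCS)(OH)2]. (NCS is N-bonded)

The 3 lithium counter-ions carry a total charge of +3, so each complex ion is 3−.
Ligand charges: 3×azido (-1 each), 1×isothiocyanato (-1 each), 2×hydroxo (-1 each); total -6. So Os + (-6) = 3−, giving Os = +3.
Ligands are named alphabetically: azido before hydroxo before isothiocyanato.
The complex ion is anionic, so osmium takes the -ate form osmate(III).

lithium triazidodihydroxoisothiocyanatoosmate(III)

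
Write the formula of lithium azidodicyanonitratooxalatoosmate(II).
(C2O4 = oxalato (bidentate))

Ligands: 1 oxalato (C2O4, -2), 1 nitrato (NO3, -1), 1 azido (N3, -1), 2 cyano (CN, -1). Ligand charge sum = -6.
With Os in oxidation state +2, the complex ion is [Os...]^4−.
Charge balance with lithium (+1) requires 1 complex ion per 4 lithium.

Li4[Os(C2O4)(CN)2(N3)(NO3)]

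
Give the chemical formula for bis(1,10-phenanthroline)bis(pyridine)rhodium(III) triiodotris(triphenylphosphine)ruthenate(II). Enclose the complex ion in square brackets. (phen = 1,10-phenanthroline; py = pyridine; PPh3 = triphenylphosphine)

[Rh(phen)2(py)2][RuI3(PPh3)3]3

Cation [Rh…]: ligand charges 0, Rh(III) ⇒ ion charge 3+.
Anion [Ru…]: ligand charges -3, Ru(II) ⇒ ion charge 1−.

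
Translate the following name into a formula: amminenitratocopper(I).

Ligands: 1 nitrato (NO3, -1), 1 ammine (NH3, neutral). Ligand charge sum = -1.
With Cu in oxidation state +1, the complex ion is [Cu...].

[Cu(NH3)(NO3)]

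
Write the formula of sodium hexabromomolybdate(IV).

Na2[MoBr6]

Ligands: 6 bromo (Br, -1). Ligand charge sum = -6.
Charge balance with sodium (+1) requires 1 complex ion per 2 sodium.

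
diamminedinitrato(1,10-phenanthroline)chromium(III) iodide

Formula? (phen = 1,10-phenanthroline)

[Cr(NH3)2(NO3)2(phen)]I

Ligands: 2 ammine (NH3, neutral), 2 nitrato (NO3, -1), 1 1,10-phenanthroline (phen, neutral). Ligand charge sum = -2.
With Cr in oxidation state +3, the complex ion is [Cr...]^1+.
Charge balance with iodide (-1) requires 1 complex ion per 1 iodide.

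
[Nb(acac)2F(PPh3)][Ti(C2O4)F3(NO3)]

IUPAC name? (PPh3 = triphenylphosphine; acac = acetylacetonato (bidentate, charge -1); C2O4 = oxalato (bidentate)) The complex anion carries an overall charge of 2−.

bis(acetylacetonato)fluoro(triphenylphosphine)niobium(V) trifluoronitratooxalatotitanate(IV)

Both ions are complex: the cation is named first with the plain metal name, the anion second with the -ate form; each ion's ligands are alphabetised independently.
The complex anion is given as 2−; its ligand charges sum to -6, so Ti = +4.
A 1:1 salt means the cation carries the equal and opposite charge, 2+.
Cation: ligand charges sum to -3; for the ion to be 2+, Nb = +5.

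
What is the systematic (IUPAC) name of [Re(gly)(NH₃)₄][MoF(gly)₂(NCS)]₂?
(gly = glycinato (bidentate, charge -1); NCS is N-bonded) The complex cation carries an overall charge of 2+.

The complex cation is given as 2+; its ligand charges sum to -1, so Re = +3.
With 2 anions per cation, each anion must be 2/2 = 1−.
Anion: ligand charges sum to -4; for the ion to be 1−, Mo = +3.

tetraammine(glycinato)rhenium(III) fluorobis(glycinato)isothiocyanatomolybdate(III)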